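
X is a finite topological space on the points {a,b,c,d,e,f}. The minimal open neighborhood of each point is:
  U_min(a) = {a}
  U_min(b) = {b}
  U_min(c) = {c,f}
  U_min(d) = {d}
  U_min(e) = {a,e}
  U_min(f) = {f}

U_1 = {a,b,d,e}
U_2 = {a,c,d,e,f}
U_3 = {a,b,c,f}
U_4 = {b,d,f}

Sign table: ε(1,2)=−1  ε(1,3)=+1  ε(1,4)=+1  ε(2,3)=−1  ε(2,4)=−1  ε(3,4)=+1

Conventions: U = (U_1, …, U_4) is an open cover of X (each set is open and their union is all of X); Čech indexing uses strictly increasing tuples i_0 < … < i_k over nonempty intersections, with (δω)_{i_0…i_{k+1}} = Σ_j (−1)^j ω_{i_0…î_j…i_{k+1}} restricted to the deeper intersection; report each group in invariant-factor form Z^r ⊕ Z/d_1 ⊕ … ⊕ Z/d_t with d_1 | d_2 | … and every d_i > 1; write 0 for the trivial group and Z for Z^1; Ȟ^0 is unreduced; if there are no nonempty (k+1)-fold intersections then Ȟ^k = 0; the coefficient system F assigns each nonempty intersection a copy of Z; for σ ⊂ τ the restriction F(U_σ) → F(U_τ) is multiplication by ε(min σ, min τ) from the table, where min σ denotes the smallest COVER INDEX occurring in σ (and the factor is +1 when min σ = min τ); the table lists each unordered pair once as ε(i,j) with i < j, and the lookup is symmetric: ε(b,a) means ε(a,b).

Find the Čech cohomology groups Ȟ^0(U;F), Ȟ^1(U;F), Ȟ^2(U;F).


Ȟ^0 = Z, Ȟ^1 = 0, Ȟ^2 = Z

nerve of the cover:
  U12={a,d,e} U13={a,b} U14={b,d} U23={a,c,f} U24={d,f} U34={b,f}
  U123={a} U124={d} U134={b} U234={f}
C dims 4,6,4; δ0: rk 3, SNF 1^3; δ1: rk 3, SNF 1^3
Ȟ^0 = (4 − 3) − 0 = 1, so Ȟ^0 ≅ Z
Ȟ^1 = (6 − 3) − 3 = 0, so Ȟ^1 ≅ 0
Ȟ^2 = (4 − 0) − 3 = 1, so Ȟ^2 ≅ Z


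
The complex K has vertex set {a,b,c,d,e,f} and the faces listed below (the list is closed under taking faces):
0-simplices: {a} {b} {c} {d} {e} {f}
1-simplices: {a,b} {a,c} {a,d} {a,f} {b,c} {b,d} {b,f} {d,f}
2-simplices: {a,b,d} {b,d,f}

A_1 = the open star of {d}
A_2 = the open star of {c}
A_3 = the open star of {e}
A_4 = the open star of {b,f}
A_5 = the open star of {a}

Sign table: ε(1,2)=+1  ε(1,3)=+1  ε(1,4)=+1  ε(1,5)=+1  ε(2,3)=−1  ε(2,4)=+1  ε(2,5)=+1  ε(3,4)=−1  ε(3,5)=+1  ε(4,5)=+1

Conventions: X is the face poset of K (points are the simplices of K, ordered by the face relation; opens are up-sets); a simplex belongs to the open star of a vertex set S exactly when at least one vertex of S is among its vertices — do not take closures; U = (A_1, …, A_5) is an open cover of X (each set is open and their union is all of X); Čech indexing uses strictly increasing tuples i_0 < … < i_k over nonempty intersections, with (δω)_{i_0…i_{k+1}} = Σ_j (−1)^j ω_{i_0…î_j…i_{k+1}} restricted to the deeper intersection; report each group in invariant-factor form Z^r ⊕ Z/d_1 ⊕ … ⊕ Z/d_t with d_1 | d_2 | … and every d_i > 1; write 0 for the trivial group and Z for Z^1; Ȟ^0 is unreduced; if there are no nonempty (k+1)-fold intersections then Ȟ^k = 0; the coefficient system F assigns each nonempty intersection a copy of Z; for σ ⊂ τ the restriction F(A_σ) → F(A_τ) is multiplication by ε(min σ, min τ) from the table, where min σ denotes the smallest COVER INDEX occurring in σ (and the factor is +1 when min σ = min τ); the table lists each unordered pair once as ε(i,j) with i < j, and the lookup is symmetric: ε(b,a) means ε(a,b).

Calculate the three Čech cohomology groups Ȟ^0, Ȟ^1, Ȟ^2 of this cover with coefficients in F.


nerve simplices:
  A1={{d},{a,d},{b,d},{d,f},{a,b,d},{b,d,f}} A2={{c},{a,c},{b,c}} A3={{e}} A4={{b},{f},{a,b},{a,f},{b,c},{b,d},{b,f},{d,f},{a,b,d},{b,d,f}} A5={{a},{a,b},{a,c},{a,d},{a,f},{a,b,d}}
  A14={{b,d},{d,f},{a,b,d},{b,d,f}} A15={{a,d},{a,b,d}} A24={{b,c}} A25={{a,c}} A45={{a,b},{a,f},{a,b,d}}
  A145={{a,b,d}}
C dims 5,5,1; δ0: rk 3, SNF 1^3; δ1: rk 1, SNF 1^1
degree 0: 5−3−0 = 2 → Ȟ^0 ≅ Z^2
degree 1: 5−1−3 = 1 → Ȟ^1 ≅ Z
degree 2: 1−0−1 = 0 → Ȟ^2 ≅ 0

Ȟ^0 = Z^2; Ȟ^1 = Z; Ȟ^2 = 0


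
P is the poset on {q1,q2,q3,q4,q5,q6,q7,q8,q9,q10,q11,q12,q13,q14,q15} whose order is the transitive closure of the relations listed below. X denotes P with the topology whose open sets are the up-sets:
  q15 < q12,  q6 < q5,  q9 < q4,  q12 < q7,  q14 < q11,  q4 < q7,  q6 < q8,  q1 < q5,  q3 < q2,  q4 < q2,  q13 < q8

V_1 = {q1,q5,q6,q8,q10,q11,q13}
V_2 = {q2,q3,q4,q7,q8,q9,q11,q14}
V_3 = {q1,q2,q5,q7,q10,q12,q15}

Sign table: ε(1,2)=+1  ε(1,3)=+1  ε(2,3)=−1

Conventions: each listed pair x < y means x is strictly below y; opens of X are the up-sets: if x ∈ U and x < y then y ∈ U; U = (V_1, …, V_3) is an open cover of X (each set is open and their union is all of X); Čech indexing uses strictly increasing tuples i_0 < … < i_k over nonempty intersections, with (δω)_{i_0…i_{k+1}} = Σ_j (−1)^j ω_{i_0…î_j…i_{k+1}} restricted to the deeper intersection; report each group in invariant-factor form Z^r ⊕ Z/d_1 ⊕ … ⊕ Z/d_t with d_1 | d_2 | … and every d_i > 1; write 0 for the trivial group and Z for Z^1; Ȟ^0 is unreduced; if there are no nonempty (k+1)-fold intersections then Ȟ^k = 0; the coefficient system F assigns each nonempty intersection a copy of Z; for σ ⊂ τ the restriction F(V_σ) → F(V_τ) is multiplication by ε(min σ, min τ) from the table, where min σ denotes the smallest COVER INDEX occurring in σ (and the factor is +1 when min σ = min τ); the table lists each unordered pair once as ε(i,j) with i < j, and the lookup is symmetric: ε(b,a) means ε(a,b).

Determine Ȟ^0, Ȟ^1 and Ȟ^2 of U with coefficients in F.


Ȟ^0 ≅ 0; Ȟ^1 ≅ Z/2; Ȟ^2 ≅ 0

nerve simplices:
  V12={q8,q11} V13={q1,q5,q10} V23={q2,q7}
C dims 3,3; δ0: rk 3, SNF 1^2·2
degree 0: 3−3−0 = 0 → Ȟ^0 ≅ 0
degree 1: 3−0−3 = 0 plus torsion [2] → Ȟ^1 ≅ Z/2
degree 2: 0−0−0 = 0 → Ȟ^2 ≅ 0


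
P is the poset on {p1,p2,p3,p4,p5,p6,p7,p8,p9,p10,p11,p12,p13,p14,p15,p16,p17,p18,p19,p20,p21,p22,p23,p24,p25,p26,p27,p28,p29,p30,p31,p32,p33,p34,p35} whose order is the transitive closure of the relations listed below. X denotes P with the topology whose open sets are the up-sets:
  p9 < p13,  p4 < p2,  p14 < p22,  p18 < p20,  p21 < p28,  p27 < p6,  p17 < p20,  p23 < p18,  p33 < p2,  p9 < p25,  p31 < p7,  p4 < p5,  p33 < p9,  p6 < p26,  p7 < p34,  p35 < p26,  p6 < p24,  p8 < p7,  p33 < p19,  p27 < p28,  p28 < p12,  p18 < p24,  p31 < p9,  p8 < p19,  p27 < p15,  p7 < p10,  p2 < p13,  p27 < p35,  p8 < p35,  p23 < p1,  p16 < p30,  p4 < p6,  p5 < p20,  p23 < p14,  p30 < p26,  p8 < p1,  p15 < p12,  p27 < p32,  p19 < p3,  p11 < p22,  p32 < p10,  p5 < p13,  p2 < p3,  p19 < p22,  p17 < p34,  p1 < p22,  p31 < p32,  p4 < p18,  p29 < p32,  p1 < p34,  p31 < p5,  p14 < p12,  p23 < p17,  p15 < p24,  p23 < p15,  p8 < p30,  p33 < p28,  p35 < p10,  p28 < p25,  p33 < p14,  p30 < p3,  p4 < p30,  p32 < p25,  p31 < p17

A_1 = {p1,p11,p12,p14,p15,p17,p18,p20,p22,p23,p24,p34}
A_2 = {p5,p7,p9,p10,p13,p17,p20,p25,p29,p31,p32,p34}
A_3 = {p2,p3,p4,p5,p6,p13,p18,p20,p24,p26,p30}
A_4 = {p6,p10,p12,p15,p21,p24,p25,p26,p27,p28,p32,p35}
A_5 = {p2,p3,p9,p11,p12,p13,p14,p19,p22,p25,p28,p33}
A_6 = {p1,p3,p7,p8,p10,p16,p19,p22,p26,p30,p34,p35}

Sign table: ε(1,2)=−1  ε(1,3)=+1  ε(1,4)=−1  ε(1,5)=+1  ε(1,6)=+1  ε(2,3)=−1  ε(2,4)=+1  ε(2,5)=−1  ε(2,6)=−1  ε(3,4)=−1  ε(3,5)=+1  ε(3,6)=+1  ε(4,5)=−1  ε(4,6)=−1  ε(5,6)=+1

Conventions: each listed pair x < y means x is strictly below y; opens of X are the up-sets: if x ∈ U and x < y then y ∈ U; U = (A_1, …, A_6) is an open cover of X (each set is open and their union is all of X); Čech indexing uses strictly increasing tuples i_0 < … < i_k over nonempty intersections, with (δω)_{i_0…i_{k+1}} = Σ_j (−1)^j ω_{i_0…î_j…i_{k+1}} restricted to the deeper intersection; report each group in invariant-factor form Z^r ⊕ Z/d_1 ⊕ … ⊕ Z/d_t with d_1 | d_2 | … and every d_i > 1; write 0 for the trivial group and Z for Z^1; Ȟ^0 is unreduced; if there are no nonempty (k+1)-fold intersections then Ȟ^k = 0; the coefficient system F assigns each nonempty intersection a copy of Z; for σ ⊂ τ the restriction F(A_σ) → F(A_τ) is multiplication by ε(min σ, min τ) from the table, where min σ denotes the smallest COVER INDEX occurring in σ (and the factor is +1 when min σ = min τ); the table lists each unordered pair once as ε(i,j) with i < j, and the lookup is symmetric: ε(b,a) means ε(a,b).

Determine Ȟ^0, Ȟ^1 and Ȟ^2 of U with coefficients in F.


intersection data:
  A12={p17,p20,p34} A13={p18,p20,p24} A14={p12,p15,p24} A15={p11,p12,p14,p22} A16={p1,p22,p34} A23={p5,p13,p20} A24={p10,p25,p32} A25={p9,p13,p25} A26={p7,p10,p34} A34={p6,p24,p26} A35={p2,p3,p13} A36={p3,p26,p30} A45={p12,p25,p28} A46={p10,p26,p35} A56={p3,p19,p22}
  A123={p20} A126={p34} A134={p24} A145={p12} A156={p22} A235={p13} A245={p25} A246={p10} A346={p26} A356={p3}
C dims 6,15,10; δ0: rk 5, SNF 1^5; δ1: rk 10, SNF 1^9·2
Ȟ^0 = (6 − 5) − 0 = 1, so Ȟ^0 ≅ Z
Ȟ^1 = (15 − 10) − 5 = 0, so Ȟ^1 ≅ 0
Ȟ^2 = (10 − 0) − 10 = 0 plus torsion [2], so Ȟ^2 ≅ Z/2

Ȟ^0 = Z, Ȟ^1 = 0 and Ȟ^2 = Z/2


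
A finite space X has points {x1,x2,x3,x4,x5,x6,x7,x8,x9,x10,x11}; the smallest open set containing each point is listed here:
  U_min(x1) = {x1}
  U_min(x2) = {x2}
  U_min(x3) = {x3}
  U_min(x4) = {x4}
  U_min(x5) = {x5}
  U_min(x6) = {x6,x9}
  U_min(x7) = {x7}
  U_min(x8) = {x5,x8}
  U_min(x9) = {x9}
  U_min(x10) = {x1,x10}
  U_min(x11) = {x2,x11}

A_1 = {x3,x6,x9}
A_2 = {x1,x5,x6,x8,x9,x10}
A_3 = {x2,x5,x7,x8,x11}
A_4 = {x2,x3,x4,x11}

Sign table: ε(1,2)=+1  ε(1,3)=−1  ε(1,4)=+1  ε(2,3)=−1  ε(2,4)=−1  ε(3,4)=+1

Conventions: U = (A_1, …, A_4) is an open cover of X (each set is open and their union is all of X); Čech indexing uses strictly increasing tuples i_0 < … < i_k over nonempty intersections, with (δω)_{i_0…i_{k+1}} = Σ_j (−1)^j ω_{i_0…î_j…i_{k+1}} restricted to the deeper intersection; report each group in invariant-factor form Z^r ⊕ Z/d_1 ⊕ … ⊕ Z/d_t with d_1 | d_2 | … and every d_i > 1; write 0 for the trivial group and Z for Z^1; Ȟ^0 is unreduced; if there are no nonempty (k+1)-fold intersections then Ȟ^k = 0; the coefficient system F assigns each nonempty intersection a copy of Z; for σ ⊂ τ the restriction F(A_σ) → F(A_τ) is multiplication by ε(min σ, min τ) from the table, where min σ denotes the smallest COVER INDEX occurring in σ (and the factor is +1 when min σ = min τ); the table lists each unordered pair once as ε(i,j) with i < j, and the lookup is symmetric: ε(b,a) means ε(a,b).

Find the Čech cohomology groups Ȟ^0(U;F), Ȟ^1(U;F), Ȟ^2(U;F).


nonempty overlaps:
  A12={x6,x9} A14={x3} A23={x5,x8} A34={x2,x11}
C dims 4,4; δ0: rk 4, SNF 1^3·2
degree 0: 4−4−0 = 0 → Ȟ^0 ≅ 0
degree 1: 4−0−4 = 0 plus torsion [2] → Ȟ^1 ≅ Z/2
degree 2: 0−0−0 = 0 → Ȟ^2 ≅ 0

Ȟ^0 = 0, Ȟ^1 = Z/2, Ȟ^2 = 0


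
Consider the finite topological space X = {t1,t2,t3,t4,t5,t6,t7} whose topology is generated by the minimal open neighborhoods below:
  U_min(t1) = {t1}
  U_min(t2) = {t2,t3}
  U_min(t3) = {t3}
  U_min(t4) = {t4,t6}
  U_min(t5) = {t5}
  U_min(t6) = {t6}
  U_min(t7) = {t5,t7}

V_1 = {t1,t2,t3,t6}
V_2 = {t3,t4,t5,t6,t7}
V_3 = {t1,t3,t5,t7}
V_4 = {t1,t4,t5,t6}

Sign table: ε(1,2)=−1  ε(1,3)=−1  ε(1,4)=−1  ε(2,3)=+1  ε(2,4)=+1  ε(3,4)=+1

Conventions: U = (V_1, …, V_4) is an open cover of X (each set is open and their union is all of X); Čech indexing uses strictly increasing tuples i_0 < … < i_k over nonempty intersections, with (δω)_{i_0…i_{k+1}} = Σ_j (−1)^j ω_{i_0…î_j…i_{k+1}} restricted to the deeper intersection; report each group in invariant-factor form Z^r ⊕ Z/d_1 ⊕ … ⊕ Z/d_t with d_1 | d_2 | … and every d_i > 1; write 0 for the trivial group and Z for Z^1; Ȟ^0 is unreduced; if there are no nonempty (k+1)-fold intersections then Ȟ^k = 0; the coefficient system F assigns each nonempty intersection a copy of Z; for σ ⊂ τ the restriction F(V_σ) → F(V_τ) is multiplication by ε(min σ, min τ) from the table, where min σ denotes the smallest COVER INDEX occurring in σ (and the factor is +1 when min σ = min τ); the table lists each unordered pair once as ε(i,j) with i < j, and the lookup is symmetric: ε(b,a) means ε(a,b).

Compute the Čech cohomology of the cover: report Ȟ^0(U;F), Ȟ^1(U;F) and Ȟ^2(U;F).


Ȟ^0(U;F) ≅ Z,  Ȟ^1(U;F) ≅ 0,  Ȟ^2(U;F) ≅ Z

nerve of the cover:
  V12={t3,t6} V13={t1,t3} V14={t1,t6} V23={t3,t5,t7} V24={t4,t5,t6} V34={t1,t5}
  V123={t3} V124={t6} V134={t1} V234={t5}
C dims 4,6,4; δ0: rk 3, SNF 1^3; δ1: rk 3, SNF 1^3
Ȟ^0 = (4 − 3) − 0 = 1, so Ȟ^0 ≅ Z
Ȟ^1 = (6 − 3) − 3 = 0, so Ȟ^1 ≅ 0
Ȟ^2 = (4 − 0) − 3 = 1, so Ȟ^2 ≅ Z


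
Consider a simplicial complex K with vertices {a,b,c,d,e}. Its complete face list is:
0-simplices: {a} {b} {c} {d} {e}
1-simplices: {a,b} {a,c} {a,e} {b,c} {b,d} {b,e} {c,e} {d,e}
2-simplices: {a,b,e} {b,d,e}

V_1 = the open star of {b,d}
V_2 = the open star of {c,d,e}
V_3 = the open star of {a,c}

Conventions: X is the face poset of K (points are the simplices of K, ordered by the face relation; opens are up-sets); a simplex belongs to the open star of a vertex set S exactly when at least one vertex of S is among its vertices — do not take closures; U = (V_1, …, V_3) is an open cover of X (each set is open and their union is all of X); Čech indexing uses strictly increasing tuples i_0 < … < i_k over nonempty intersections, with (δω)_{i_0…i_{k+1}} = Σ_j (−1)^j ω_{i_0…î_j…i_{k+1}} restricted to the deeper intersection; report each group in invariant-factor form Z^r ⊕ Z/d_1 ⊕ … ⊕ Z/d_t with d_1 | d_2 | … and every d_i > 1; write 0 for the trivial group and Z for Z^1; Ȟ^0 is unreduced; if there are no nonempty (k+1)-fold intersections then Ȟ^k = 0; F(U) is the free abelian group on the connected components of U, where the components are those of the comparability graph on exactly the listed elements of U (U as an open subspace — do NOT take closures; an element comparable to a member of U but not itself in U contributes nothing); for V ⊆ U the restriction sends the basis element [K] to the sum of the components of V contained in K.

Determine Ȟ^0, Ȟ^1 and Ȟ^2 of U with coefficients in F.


cover nerve:
  V1={{b},{d},{a,b},{b,c},{b,d},{b,e},{d,e},{a,b,e},{b,d,e}} V2={{c},{d},{e},{a,c},{a,e},{b,c},{b,d},{b,e},{c,e},{d,e},{a,b,e},{b,d,e}} V3={{a},{c},{a,b},{a,c},{a,e},{b,c},{c,e},{a,b,e}}
  V12={{d},{b,c},{b,d},{b,e},{d,e},{a,b,e},{b,d,e}} V13={{a,b},{b,c},{a,b,e}} V23={{c},{a,c},{a,e},{b,c},{c,e},{a,b,e}}
  V123={{b,c},{a,b,e}}
components per intersection:
  V1: {{b},{d},{a,b},{b,c},{b,d},{b,e},{d,e},{a,b,e},{b,d,e}}
  V2: {{c},{d},{e},{a,c},{a,e},{b,c},{b,d},{b,e},{c,e},{d,e},{a,b,e},{b,d,e}}
  V3: {{a},{c},{a,b},{a,c},{a,e},{b,c},{c,e},{a,b,e}}
  V12: {{d},{b,d},{b,e},{d,e},{a,b,e},{b,d,e}} {{b,c}}
  V13: {{a,b},{a,b,e}} {{b,c}}
  V23: {{c},{a,c},{b,c},{c,e}} {{a,e},{a,b,e}}
  V123: {{b,c}} {{a,b,e}}
C dims 3,6,2; δ0: rk 2, SNF 1^2; δ1: rk 2, SNF 1^2
Ȟ^0: (3−2)−0=1 ⇒ Z
Ȟ^1: (6−2)−2=2 ⇒ Z^2
Ȟ^2: (2−0)−2=0 ⇒ 0

Ȟ^0 ≅ Z, Ȟ^1 ≅ Z^2 and Ȟ^2 ≅ 0


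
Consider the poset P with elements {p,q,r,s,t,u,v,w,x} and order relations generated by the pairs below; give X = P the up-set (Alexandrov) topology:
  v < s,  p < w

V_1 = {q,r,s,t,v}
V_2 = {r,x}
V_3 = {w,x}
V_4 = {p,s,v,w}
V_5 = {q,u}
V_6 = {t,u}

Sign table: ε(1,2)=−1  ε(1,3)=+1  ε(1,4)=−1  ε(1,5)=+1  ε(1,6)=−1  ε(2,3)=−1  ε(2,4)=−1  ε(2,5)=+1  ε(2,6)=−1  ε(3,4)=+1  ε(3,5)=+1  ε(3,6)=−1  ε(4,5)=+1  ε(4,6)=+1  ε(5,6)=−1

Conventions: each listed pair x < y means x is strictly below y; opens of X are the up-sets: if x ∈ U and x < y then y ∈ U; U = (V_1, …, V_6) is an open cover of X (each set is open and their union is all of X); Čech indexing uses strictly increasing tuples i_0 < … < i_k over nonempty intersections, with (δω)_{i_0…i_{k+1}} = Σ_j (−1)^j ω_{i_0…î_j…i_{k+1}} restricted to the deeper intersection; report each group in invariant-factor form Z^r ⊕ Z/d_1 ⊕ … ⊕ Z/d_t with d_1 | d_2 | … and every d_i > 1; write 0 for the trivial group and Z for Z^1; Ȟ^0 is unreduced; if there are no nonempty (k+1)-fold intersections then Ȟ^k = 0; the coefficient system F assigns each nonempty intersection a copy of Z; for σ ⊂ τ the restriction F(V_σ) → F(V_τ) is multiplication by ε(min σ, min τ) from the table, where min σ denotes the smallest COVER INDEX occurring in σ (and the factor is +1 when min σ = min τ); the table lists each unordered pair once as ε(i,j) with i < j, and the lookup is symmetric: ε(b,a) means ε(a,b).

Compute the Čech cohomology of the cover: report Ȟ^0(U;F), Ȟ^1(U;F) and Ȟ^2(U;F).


intersection data:
  V12={r} V14={s,v} V15={q} V16={t} V23={x} V34={w} V56={u}
C dims 6,7; δ0: rk 6, SNF 1^5·2
Ȟ^0 = (6 − 6) − 0 = 0, so Ȟ^0 ≅ 0
Ȟ^1 = (7 − 0) − 6 = 1 plus torsion [2], so Ȟ^1 ≅ Z ⊕ Z/2
Ȟ^2 = (0 − 0) − 0 = 0, so Ȟ^2 ≅ 0

Ȟ^0(U;F) ≅ 0; Ȟ^1(U;F) ≅ Z ⊕ Z/2; Ȟ^2(U;F) ≅ 0


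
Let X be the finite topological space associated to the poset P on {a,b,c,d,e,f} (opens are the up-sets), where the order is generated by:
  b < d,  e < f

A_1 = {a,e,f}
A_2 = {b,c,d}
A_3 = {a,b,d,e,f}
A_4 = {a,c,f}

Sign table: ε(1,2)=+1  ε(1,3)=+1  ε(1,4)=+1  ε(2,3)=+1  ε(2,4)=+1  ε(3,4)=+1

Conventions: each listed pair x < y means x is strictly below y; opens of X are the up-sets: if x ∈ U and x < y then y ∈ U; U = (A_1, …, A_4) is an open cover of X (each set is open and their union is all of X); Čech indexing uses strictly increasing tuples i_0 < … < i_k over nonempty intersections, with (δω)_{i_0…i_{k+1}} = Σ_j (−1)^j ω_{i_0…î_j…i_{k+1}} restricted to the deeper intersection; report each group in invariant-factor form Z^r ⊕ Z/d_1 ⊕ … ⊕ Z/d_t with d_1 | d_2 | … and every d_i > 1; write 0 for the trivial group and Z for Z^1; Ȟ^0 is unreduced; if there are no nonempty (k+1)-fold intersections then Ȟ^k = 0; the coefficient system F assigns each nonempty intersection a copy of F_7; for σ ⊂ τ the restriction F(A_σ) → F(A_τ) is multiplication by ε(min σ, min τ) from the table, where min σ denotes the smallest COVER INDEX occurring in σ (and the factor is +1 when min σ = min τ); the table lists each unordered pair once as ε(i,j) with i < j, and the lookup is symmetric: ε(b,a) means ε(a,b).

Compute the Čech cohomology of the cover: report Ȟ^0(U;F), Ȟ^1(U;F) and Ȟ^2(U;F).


nerve of the cover:
  A13={a,e,f} A14={a,f} A23={b,d} A24={c} A34={a,f}
  A134={a,f}
C dims 4,5,1; δ0: rk_F7 3; δ1: rk_F7 1
Ȟ^0 = (4 − 3) − 0 = 1, so Ȟ^0 ≅ Z/7
Ȟ^1 = (5 − 1) − 3 = 1, so Ȟ^1 ≅ Z/7
Ȟ^2 = (1 − 0) − 1 = 0, so Ȟ^2 ≅ 0

Ȟ^0 = Z/7, Ȟ^1 = Z/7, Ȟ^2 = 0


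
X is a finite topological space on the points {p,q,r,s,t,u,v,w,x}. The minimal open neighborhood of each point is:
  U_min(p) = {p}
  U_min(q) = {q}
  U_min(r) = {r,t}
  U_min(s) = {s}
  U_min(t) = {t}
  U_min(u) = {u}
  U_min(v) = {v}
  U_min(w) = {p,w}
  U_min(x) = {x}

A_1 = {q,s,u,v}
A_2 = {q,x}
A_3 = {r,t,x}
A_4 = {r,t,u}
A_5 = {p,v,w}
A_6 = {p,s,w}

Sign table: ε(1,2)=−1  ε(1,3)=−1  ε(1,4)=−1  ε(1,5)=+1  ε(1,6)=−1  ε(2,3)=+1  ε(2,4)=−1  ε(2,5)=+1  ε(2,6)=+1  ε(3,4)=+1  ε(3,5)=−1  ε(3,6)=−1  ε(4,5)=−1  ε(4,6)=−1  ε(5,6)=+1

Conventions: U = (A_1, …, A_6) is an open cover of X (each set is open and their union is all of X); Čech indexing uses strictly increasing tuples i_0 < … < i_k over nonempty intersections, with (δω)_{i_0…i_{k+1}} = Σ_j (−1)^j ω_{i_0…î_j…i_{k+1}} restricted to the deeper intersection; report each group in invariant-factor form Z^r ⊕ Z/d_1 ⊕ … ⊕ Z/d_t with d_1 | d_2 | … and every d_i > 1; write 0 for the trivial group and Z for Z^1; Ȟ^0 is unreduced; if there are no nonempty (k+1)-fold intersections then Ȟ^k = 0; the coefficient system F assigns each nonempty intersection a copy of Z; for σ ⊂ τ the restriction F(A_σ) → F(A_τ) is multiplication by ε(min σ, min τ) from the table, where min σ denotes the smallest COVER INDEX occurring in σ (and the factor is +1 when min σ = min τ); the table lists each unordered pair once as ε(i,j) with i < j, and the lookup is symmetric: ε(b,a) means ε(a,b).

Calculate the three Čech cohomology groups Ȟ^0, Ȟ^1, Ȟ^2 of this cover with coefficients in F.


cover nerve:
  A12={q} A14={u} A15={v} A16={s} A23={x} A34={r,t} A56={p,w}
C dims 6,7; δ0: rk 6, SNF 1^5·2
Ȟ^0: (6−6)−0=0 ⇒ 0
Ȟ^1: (7−0)−6=1 plus torsion [2] ⇒ Z ⊕ Z/2
Ȟ^2: (0−0)−0=0 ⇒ 0

Ȟ^0(U;F) ≅ 0, Ȟ^1(U;F) ≅ Z ⊕ Z/2, Ȟ^2(U;F) ≅ 0


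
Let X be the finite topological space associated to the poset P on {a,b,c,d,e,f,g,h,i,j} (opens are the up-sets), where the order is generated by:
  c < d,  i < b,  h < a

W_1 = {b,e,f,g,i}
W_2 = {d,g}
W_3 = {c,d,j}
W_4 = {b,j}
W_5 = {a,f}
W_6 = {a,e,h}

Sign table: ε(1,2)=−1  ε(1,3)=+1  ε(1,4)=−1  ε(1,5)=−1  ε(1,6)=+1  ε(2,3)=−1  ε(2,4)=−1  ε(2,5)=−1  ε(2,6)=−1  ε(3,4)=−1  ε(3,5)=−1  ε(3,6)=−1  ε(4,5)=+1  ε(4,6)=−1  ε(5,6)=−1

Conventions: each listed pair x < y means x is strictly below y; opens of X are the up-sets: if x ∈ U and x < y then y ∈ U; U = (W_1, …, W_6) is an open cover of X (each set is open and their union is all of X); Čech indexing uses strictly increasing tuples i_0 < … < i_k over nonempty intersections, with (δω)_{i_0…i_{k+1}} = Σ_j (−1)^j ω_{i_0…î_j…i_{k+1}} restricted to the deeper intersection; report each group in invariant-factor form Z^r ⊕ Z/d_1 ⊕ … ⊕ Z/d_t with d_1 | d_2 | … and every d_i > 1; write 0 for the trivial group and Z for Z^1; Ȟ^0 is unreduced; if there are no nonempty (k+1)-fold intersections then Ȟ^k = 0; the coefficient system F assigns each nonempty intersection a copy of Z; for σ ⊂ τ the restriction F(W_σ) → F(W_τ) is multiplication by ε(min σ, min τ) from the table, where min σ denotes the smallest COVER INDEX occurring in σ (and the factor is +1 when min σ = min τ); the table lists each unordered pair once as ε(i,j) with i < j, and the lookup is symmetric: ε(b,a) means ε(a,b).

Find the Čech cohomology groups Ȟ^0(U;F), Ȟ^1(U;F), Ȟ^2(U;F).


Ȟ^0 = Z,  Ȟ^1 = Z^2,  Ȟ^2 = 0

nonempty intersections:
  W12={g} W14={b} W15={f} W16={e} W23={d} W34={j} W56={a}
C dims 6,7; δ0: rk 5, SNF 1^5
Ȟ^0: (6−5)−0=1 ⇒ Z
Ȟ^1: (7−0)−5=2 ⇒ Z^2
Ȟ^2: (0−0)−0=0 ⇒ 0


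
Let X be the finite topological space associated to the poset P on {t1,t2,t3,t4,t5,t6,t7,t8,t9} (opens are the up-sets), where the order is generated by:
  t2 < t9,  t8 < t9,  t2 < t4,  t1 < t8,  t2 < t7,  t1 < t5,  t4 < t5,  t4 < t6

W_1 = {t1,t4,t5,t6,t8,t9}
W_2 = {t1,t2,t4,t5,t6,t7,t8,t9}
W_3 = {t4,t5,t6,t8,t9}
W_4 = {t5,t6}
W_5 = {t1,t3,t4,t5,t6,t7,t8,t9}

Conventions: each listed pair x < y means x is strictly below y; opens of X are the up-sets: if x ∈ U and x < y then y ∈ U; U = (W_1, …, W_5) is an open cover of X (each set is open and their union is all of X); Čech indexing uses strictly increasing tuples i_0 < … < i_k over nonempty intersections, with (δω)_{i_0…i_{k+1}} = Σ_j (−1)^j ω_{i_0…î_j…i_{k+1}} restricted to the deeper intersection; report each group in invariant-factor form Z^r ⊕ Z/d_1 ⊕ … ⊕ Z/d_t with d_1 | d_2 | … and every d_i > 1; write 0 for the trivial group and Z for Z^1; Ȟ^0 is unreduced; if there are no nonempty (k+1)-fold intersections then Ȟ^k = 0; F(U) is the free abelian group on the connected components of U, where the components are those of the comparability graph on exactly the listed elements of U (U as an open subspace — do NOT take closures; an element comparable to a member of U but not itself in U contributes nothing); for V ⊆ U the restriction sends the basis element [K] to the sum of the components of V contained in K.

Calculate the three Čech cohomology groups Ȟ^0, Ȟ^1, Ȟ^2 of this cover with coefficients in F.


nerve of the cover:
  W12={t1,t4,t5,t6,t8,t9} W13={t4,t5,t6,t8,t9} W14={t5,t6} W15={t1,t4,t5,t6,t8,t9} W23={t4,t5,t6,t8,t9} W24={t5,t6} W25={t1,t4,t5,t6,t7,t8,t9} W34={t5,t6} W35={t4,t5,t6,t8,t9} W45={t5,t6}
  W123={t4,t5,t6,t8,t9} W124={t5,t6} W125={t1,t4,t5,t6,t8,t9} W134={t5,t6} W135={t4,t5,t6,t8,t9} W145={t5,t6} W234={t5,t6} W235={t4,t5,t6,t8,t9} W245={t5,t6} W345={t5,t6}
  W1234={t5,t6} W1235={t4,t5,t6,t8,t9} W1245={t5,t6} W1345={t5,t6} W2345={t5,t6}
  W12345={t5,t6}
components per intersection:
  W1: {t1,t4,t5,t6,t8,t9}
  W2: {t1,t2,t4,t5,t6,t7,t8,t9}
  W3: {t4,t5,t6} {t8,t9}
  W4: {t5} {t6}
  W5: {t1,t4,t5,t6,t8,t9} {t3} {t7}
  W12: {t1,t4,t5,t6,t8,t9}
  W13: {t4,t5,t6} {t8,t9}
  W14: {t5} {t6}
  W15: {t1,t4,t5,t6,t8,t9}
  W23: {t4,t5,t6} {t8,t9}
  W24: {t5} {t6}
  W25: {t1,t4,t5,t6,t8,t9} {t7}
  W34: {t5} {t6}
  W35: {t4,t5,t6} {t8,t9}
  W45: {t5} {t6}
  W123: {t4,t5,t6} {t8,t9}
  W124: {t5} {t6}
  W125: {t1,t4,t5,t6,t8,t9}
  W134: {t5} {t6}
  W135: {t4,t5,t6} {t8,t9}
  W145: {t5} {t6}
  W234: {t5} {t6}
  W235: {t4,t5,t6} {t8,t9}
  W245: {t5} {t6}
  W345: {t5} {t6}
  W1234: {t5} {t6}
  W1235: {t4,t5,t6} {t8,t9}
  W1245: {t5} {t6}
  W1345: {t5} {t6}
  W2345: {t5} {t6}
  W12345: {t5} {t6}
C dims 9,18,19,10; δ0: rk 7, SNF 1^7; δ1: rk 11, SNF 1^11; δ2: rk 8, SNF 1^8
Ȟ^0 = (9 − 7) − 0 = 2, so Ȟ^0 ≅ Z^2
Ȟ^1 = (18 − 11) − 7 = 0, so Ȟ^1 ≅ 0
Ȟ^2 = (19 − 8) − 11 = 0, so Ȟ^2 ≅ 0

Ȟ^0 = Z^2,  Ȟ^1 = 0,  Ȟ^2 = 0


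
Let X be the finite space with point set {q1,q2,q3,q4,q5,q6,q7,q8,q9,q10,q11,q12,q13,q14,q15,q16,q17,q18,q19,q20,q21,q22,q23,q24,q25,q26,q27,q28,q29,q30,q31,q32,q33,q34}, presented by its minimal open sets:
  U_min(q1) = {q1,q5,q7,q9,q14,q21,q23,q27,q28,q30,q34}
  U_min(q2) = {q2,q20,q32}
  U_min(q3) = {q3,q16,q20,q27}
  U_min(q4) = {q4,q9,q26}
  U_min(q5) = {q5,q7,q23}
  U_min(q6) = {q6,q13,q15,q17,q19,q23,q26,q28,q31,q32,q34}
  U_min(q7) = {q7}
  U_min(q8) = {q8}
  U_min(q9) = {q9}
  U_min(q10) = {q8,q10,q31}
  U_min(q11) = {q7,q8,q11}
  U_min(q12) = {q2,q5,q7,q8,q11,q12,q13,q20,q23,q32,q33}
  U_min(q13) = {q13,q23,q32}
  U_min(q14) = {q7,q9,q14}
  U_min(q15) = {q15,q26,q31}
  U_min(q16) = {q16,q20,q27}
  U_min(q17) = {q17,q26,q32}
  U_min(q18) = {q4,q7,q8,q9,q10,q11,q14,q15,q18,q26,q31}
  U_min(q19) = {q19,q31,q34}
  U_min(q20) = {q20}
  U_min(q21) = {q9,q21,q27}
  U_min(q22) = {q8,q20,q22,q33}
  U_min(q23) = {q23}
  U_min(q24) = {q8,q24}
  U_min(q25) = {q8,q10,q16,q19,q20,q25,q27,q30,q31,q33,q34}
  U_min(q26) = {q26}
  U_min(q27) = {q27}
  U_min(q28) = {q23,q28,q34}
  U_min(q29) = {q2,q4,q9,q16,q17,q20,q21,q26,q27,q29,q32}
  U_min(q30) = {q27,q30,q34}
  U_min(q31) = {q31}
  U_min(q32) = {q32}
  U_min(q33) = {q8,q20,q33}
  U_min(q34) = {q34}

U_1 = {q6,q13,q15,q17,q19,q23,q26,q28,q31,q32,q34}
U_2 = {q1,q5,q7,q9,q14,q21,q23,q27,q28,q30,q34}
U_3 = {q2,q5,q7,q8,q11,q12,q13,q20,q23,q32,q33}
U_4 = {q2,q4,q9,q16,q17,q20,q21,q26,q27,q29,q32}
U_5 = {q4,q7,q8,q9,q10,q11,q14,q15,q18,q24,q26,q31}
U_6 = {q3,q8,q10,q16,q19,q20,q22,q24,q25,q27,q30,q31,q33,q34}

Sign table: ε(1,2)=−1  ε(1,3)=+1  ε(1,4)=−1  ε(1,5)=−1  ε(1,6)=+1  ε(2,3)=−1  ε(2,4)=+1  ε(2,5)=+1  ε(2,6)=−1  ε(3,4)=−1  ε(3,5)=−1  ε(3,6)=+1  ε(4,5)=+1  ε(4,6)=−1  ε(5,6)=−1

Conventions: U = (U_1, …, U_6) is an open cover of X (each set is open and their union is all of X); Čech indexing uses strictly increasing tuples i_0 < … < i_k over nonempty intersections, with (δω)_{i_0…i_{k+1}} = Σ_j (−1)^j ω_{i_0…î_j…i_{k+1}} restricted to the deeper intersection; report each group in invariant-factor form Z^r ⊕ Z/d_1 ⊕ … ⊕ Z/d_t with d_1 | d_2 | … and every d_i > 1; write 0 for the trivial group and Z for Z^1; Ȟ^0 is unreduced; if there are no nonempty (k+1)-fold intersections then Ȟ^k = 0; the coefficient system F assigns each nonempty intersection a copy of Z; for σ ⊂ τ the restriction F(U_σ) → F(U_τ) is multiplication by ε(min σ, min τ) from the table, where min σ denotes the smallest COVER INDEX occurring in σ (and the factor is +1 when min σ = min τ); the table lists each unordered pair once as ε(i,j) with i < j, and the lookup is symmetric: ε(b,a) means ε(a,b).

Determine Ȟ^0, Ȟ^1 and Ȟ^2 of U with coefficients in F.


nonempty overlaps:
  U12={q23,q28,q34} U13={q13,q23,q32} U14={q17,q26,q32} U15={q15,q26,q31} U16={q19,q31,q34} U23={q5,q7,q23} U24={q9,q21,q27} U25={q7,q9,q14} U26={q27,q30,q34} U34={q2,q20,q32} U35={q7,q8,q11} U36={q8,q20,q33} U45={q4,q9,q26} U46={q16,q20,q27} U56={q8,q10,q24,q31}
  U123={q23} U126={q34} U134={q32} U145={q26} U156={q31} U235={q7} U245={q9} U246={q27} U346={q20} U356={q8}
C dims 6,15,10; δ0: rk 5, SNF 1^5; δ1: rk 10, SNF 1^9·2
degree 0: 6−5−0 = 1 → Ȟ^0 ≅ Z
degree 1: 15−10−5 = 0 → Ȟ^1 ≅ 0
degree 2: 10−0−10 = 0 plus torsion [2] → Ȟ^2 ≅ Z/2

Ȟ^0(U;F) ≅ Z,  Ȟ^1(U;F) ≅ 0,  Ȟ^2(U;F) ≅ Z/2


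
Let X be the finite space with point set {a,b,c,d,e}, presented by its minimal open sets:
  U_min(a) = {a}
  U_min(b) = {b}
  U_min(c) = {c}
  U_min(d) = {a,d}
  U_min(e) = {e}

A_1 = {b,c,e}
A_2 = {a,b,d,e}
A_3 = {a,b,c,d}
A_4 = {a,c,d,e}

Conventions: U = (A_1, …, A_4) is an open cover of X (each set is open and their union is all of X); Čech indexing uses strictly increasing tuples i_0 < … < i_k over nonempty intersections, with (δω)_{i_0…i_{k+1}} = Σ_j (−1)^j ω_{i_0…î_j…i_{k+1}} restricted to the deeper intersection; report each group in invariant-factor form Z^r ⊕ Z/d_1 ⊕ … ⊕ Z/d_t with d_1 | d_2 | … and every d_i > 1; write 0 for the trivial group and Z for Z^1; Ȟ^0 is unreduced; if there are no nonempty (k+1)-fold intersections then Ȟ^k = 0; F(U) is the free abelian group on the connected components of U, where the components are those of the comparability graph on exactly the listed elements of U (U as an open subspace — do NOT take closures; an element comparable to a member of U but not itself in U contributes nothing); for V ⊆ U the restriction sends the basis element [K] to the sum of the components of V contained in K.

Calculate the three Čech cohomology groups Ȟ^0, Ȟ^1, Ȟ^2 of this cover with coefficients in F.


nerve of the cover:
  A12={b,e} A13={b,c} A14={c,e} A23={a,b,d} A24={a,d,e} A34={a,c,d}
  A123={b} A124={e} A134={c} A234={a,d}
components per intersection:
  A1: {b} {c} {e}
  A2: {a,d} {b} {e}
  A3: {a,d} {b} {c}
  A4: {a,d} {c} {e}
  A12: {b} {e}
  A13: {b} {c}
  A14: {c} {e}
  A23: {a,d} {b}
  A24: {a,d} {e}
  A34: {a,d} {c}
  A123: {b}
  A124: {e}
  A134: {c}
  A234: {a,d}
C dims 12,12,4; δ0: rk 8, SNF 1^8; δ1: rk 4, SNF 1^4
Ȟ^0 = (12 − 8) − 0 = 4, so Ȟ^0 ≅ Z^4
Ȟ^1 = (12 − 4) − 8 = 0, so Ȟ^1 ≅ 0
Ȟ^2 = (4 − 0) − 4 = 0, so Ȟ^2 ≅ 0

Ȟ^0 = Z^4, Ȟ^1 = 0 and Ȟ^2 = 0


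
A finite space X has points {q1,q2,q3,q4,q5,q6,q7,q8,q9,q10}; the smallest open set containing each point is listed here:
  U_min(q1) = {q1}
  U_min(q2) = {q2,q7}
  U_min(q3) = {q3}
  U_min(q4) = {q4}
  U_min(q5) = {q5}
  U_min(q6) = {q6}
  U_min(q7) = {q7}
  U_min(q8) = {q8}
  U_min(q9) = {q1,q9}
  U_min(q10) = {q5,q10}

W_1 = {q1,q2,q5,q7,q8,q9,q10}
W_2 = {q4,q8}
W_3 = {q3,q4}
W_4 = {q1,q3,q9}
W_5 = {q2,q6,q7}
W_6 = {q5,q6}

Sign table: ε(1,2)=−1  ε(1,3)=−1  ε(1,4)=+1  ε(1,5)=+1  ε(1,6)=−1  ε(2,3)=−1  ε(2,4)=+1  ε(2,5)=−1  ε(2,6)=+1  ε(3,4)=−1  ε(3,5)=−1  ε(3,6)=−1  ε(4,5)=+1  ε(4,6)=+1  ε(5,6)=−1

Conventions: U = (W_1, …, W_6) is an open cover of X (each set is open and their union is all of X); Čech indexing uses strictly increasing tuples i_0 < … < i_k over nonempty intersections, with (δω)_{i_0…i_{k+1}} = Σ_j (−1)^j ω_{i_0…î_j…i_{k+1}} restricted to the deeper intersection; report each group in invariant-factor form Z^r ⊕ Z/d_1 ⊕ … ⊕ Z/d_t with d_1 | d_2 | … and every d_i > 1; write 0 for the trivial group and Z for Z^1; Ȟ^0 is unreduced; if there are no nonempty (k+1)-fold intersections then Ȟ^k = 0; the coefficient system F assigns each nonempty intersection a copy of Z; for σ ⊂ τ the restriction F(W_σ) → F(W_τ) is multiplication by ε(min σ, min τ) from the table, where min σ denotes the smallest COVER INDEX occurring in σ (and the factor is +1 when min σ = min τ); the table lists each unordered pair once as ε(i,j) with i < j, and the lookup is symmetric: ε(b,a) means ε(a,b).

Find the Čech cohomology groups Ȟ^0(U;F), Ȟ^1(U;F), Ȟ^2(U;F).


Ȟ^0 = 0; Ȟ^1 = Z ⊕ Z/2; Ȟ^2 = 0

nerve simplices:
  W12={q8} W14={q1,q9} W15={q2,q7} W16={q5} W23={q4} W34={q3} W56={q6}
C dims 6,7; δ0: rk 6, SNF 1^5·2
degree 0: 6−6−0 = 0 → Ȟ^0 ≅ 0
degree 1: 7−0−6 = 1 plus torsion [2] → Ȟ^1 ≅ Z ⊕ Z/2
degree 2: 0−0−0 = 0 → Ȟ^2 ≅ 0


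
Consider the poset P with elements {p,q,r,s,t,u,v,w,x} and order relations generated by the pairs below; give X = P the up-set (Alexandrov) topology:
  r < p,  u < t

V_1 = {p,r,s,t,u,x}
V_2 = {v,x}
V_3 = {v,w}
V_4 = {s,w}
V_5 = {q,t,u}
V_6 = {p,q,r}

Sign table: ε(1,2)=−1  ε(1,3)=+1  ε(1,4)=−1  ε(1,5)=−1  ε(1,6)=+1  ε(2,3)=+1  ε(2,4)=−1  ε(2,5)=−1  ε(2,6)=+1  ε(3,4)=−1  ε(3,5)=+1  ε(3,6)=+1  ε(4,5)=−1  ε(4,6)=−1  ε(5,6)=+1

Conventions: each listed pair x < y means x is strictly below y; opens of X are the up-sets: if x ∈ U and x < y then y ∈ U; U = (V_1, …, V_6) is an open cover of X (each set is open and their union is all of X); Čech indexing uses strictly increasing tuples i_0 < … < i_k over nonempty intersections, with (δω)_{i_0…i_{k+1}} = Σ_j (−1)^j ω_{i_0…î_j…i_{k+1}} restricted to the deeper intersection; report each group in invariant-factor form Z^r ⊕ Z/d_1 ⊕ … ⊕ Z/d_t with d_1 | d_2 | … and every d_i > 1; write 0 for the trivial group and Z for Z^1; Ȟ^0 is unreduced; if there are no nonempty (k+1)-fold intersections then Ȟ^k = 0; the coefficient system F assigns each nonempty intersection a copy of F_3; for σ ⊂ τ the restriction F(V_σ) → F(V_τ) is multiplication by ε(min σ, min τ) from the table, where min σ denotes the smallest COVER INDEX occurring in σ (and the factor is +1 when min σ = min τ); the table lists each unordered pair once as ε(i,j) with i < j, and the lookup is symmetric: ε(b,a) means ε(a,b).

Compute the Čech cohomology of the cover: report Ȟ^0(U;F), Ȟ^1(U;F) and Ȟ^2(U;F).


nerve simplices:
  V12={x} V14={s} V15={t,u} V16={p,r} V23={v} V34={w} V56={q}
C dims 6,7; δ0: rk_F3 6
degree 0: 6−6−0 = 0 → Ȟ^0 ≅ 0
degree 1: 7−0−6 = 1 → Ȟ^1 ≅ Z/3
degree 2: 0−0−0 = 0 → Ȟ^2 ≅ 0

Ȟ^0(U;F) ≅ 0, Ȟ^1(U;F) ≅ Z/3 and Ȟ^2(U;F) ≅ 0


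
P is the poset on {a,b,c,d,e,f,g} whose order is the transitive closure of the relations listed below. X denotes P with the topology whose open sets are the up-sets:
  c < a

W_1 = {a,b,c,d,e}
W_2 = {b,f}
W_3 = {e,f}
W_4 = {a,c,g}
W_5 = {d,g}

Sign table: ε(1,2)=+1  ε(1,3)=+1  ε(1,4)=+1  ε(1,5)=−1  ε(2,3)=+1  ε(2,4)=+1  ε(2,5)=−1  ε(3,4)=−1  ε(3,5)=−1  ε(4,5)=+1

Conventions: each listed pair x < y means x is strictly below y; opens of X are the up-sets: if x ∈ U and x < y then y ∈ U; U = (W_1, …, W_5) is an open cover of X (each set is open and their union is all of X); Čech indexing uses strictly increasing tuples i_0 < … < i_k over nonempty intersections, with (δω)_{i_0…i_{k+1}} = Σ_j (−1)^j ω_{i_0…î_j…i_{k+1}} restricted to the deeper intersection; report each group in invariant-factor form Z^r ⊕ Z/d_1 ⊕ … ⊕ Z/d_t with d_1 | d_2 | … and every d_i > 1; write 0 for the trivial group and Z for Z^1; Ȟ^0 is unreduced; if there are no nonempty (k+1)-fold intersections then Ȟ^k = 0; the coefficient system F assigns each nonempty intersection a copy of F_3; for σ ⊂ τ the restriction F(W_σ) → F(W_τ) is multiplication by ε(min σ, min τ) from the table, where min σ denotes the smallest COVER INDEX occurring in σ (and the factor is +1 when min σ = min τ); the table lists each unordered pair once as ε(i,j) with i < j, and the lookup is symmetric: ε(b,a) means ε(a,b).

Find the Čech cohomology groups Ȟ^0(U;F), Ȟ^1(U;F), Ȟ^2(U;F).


Ȟ^0 ≅ 0, Ȟ^1 ≅ Z/3, Ȟ^2 ≅ 0

nonempty intersections:
  W12={b} W13={e} W14={a,c} W15={d} W23={f} W45={g}
C dims 5,6; δ0: rk_F3 5
Ȟ^0: (5−5)−0=0 ⇒ 0
Ȟ^1: (6−0)−5=1 ⇒ Z/3
Ȟ^2: (0−0)−0=0 ⇒ 0


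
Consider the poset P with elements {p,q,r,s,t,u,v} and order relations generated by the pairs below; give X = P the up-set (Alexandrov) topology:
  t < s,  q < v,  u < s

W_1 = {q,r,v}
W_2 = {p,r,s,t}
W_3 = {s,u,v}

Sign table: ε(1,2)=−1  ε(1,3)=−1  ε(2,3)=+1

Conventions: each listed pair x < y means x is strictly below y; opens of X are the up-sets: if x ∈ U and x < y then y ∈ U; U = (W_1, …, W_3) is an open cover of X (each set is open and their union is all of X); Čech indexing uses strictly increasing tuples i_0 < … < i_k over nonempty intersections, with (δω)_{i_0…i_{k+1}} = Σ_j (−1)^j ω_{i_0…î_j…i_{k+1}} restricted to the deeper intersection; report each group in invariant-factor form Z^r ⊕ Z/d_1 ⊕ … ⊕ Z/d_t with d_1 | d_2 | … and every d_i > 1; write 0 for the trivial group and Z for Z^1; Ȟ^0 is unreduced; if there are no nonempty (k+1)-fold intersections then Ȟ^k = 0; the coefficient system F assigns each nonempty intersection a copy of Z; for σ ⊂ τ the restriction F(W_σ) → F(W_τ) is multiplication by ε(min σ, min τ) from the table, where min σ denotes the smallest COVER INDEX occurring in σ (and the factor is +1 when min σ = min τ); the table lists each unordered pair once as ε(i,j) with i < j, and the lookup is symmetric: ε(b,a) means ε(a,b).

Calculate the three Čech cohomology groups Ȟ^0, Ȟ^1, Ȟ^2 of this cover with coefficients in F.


nonempty overlaps:
  W12={r} W13={v} W23={s}
C dims 3,3; δ0: rk 2, SNF 1^2
degree 0: 3−2−0 = 1 → Ȟ^0 ≅ Z
degree 1: 3−0−2 = 1 → Ȟ^1 ≅ Z
degree 2: 0−0−0 = 0 → Ȟ^2 ≅ 0

Ȟ^0 = Z, Ȟ^1 = Z and Ȟ^2 = 0


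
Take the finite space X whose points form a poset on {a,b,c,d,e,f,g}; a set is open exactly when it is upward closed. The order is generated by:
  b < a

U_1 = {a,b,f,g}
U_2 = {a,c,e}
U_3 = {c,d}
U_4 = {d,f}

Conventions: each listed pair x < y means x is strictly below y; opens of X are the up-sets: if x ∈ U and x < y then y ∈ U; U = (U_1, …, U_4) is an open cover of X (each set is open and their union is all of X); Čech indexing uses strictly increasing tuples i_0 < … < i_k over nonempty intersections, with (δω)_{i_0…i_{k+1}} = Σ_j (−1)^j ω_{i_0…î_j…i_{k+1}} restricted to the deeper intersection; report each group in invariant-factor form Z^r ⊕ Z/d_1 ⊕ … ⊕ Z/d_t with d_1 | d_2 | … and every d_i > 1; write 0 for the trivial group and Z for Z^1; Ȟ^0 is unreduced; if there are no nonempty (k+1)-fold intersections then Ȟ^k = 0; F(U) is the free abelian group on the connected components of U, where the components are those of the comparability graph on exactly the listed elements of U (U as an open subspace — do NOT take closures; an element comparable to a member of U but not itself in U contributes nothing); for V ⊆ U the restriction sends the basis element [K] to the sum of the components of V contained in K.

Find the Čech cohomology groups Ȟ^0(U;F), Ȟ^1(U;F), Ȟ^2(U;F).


Ȟ^0 = Z^6,  Ȟ^1 = 0,  Ȟ^2 = 0

cover nerve:
  U12={a} U14={f} U23={c} U34={d}
components per intersection:
  U1: {a,b} {f} {g}
  U2: {a} {c} {e}
  U3: {c} {d}
  U4: {d} {f}
  U12: {a}
  U14: {f}
  U23: {c}
  U34: {d}
C dims 10,4; δ0: rk 4, SNF 1^4
Ȟ^0: (10−4)−0=6 ⇒ Z^6
Ȟ^1: (4−0)−4=0 ⇒ 0
Ȟ^2: (0−0)−0=0 ⇒ 0


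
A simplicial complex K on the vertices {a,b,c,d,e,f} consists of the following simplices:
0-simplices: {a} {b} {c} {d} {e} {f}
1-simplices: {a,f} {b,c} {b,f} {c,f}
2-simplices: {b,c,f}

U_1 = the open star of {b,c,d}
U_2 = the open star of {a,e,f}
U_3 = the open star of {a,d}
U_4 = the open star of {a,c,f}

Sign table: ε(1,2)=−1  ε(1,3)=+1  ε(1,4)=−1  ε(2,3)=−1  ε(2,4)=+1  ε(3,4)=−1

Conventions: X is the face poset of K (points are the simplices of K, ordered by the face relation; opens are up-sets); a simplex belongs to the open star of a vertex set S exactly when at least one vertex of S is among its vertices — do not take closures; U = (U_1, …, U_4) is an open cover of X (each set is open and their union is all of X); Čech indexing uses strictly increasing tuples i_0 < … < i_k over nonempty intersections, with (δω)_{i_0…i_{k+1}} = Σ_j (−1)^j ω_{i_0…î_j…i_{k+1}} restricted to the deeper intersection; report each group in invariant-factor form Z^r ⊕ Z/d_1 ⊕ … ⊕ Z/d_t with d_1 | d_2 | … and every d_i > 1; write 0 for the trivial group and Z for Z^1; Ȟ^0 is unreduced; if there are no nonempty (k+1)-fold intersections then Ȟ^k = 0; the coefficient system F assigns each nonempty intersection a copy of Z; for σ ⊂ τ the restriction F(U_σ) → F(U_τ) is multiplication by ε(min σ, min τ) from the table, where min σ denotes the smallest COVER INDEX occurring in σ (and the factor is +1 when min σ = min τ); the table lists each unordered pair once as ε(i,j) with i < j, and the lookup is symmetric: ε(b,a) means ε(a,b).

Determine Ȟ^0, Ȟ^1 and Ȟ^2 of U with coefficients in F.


Ȟ^0 = Z,  Ȟ^1 = Z,  Ȟ^2 = 0

intersection data:
  U1={{b},{c},{d},{b,c},{b,f},{c,f},{b,c,f}} U2={{a},{e},{f},{a,f},{b,f},{c,f},{b,c,f}} U3={{a},{d},{a,f}} U4={{a},{c},{f},{a,f},{b,c},{b,f},{c,f},{b,c,f}}
  U12={{b,f},{c,f},{b,c,f}} U13={{d}} U14={{c},{b,c},{b,f},{c,f},{b,c,f}} U23={{a},{a,f}} U24={{a},{f},{a,f},{b,f},{c,f},{b,c,f}} U34={{a},{a,f}}
  U124={{b,f},{c,f},{b,c,f}} U234={{a},{a,f}}
C dims 4,6,2; δ0: rk 3, SNF 1^3; δ1: rk 2, SNF 1^2
Ȟ^0 = (4 − 3) − 0 = 1, so Ȟ^0 ≅ Z
Ȟ^1 = (6 − 2) − 3 = 1, so Ȟ^1 ≅ Z
Ȟ^2 = (2 − 0) − 2 = 0, so Ȟ^2 ≅ 0
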